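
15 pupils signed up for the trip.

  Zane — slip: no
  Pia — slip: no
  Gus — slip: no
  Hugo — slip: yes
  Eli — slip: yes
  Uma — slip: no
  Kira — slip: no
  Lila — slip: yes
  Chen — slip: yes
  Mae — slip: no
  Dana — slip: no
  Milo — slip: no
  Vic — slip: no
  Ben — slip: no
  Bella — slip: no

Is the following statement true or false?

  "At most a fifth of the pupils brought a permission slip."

'At most a fifth of the pupils brought a permission slip' holds iff |A ∩ B| / |A| ≤ 1/5.
|A| = 15, |A ∩ B| = 4, |A ∖ B| = 11.
|A ∩ B|/|A| = 4/15, so the statement is false.

False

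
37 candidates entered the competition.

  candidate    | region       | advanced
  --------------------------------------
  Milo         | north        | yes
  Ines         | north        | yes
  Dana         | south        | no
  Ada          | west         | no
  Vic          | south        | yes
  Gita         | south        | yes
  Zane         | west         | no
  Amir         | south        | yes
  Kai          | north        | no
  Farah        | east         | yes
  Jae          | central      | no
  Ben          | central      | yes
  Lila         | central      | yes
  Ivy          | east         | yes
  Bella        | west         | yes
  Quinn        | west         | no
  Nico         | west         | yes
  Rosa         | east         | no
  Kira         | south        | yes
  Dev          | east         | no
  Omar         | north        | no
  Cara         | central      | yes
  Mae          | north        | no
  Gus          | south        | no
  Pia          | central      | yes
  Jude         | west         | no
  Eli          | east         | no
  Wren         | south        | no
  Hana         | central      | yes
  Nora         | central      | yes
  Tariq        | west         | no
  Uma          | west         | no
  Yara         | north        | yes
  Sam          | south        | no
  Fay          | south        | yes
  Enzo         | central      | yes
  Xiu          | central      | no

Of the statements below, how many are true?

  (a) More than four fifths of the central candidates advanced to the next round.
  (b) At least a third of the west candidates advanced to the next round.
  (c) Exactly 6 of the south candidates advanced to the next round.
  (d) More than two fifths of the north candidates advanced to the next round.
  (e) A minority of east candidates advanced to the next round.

2

(a) central: |A| = 9, |A ∩ B| = 7; needs |A ∩ B| / |A| > 4/5 — false.
(b) west: |A| = 8, |A ∩ B| = 2; needs |A ∩ B| / |A| ≥ 1/3 — false.
(c) south: |A| = 9, |A ∩ B| = 5; needs |A ∩ B| = 6 — false.
(d) north: |A| = 6, |A ∩ B| = 3; needs |A ∩ B| / |A| > 2/5 — true.
(e) east: |A| = 5, |A ∩ B| = 2; needs |A ∩ B| < |A ∖ B| — true.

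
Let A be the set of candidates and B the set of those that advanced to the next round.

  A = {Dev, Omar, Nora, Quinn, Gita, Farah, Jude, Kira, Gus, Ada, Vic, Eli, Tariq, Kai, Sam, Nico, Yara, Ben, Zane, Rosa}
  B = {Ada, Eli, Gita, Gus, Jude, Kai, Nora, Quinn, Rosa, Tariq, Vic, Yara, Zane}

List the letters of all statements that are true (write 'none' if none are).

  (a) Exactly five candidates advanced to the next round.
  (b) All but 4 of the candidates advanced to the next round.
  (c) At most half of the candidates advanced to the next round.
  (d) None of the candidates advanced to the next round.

|A| = 20, |A ∩ B| = 13, |A ∖ B| = 7.
(a) |A ∩ B| = 5: fails.
(b) |A ∖ B| = 4: fails.
(c) |A ∩ B| ≤ |A ∖ B|: fails.
(d) A ∩ B = ∅ (|A ∩ B| = 0): fails.

none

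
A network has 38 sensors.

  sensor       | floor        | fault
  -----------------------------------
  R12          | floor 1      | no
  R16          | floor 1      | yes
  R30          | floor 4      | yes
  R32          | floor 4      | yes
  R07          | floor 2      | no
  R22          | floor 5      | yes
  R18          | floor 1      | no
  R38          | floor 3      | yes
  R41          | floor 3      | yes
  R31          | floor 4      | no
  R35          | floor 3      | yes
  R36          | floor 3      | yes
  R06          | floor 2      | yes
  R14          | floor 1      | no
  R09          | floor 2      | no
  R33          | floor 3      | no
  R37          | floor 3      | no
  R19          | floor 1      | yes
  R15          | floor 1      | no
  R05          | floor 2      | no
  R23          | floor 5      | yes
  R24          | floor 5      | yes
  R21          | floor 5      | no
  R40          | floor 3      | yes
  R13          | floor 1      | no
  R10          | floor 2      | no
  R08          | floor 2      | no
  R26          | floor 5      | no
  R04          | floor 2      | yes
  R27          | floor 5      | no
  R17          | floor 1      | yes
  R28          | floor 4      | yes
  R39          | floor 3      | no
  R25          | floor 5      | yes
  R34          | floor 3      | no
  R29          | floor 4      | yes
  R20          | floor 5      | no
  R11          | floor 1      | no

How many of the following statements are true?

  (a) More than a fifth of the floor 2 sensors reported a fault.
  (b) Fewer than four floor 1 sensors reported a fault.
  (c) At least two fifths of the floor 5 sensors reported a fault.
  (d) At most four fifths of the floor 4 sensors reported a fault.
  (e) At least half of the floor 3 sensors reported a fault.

(a) floor 2: |A| = 7, |A ∩ B| = 2; needs |A ∩ B| / |A| > 1/5 — true.
(b) floor 1: |A| = 9, |A ∩ B| = 3; needs |A ∩ B| < 4 — true.
(c) floor 5: |A| = 8, |A ∩ B| = 4; needs |A ∩ B| / |A| ≥ 2/5 — true.
(d) floor 4: |A| = 5, |A ∩ B| = 4; needs |A ∩ B| / |A| ≤ 4/5 — true.
(e) floor 3: |A| = 9, |A ∩ B| = 5; needs |A ∩ B| ≥ |A ∖ B| — true.

5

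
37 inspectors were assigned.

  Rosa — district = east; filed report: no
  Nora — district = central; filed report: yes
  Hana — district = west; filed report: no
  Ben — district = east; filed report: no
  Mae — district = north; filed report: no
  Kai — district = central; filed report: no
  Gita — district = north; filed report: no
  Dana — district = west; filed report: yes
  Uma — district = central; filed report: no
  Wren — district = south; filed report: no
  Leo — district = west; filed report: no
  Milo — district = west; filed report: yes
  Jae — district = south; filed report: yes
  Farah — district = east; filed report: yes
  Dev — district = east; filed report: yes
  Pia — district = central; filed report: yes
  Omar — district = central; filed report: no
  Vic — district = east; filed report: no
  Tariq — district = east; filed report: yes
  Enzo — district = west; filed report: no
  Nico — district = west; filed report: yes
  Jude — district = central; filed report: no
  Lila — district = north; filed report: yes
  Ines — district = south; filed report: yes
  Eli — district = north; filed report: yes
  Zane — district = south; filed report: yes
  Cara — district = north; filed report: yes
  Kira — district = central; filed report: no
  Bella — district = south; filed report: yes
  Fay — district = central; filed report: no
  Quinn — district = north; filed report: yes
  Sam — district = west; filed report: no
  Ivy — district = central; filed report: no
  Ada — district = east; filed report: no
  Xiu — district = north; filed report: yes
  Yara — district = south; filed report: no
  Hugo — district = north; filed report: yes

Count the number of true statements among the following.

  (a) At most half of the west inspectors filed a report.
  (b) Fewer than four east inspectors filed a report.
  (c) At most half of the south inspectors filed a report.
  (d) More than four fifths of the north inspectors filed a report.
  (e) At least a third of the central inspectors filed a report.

(a) west: |A| = 7, |A ∩ B| = 3; needs |A ∩ B| ≤ |A ∖ B| — true.
(b) east: |A| = 7, |A ∩ B| = 3; needs |A ∩ B| < 4 — true.
(c) south: |A| = 6, |A ∩ B| = 4; needs |A ∩ B| ≤ |A ∖ B| — false.
(d) north: |A| = 8, |A ∩ B| = 6; needs |A ∩ B| / |A| > 4/5 — false.
(e) central: |A| = 9, |A ∩ B| = 2; needs |A ∩ B| / |A| ≥ 1/3 — false.

2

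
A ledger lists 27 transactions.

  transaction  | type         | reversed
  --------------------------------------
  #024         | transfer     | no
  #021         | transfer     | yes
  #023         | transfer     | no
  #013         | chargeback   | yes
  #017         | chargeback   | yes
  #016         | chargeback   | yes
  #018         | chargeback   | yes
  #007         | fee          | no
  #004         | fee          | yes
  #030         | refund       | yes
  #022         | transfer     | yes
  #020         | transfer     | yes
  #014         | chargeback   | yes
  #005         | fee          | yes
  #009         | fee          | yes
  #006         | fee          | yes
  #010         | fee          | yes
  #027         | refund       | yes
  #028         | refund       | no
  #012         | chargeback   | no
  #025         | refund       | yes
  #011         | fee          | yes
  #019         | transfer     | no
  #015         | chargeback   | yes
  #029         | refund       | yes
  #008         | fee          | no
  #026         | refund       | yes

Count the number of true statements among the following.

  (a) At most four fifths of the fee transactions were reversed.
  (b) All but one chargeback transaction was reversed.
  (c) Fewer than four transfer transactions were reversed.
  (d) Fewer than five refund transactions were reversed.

3

(a) fee: |A| = 8, |A ∩ B| = 6; needs |A ∩ B| / |A| ≤ 4/5 — true.
(b) chargeback: |A| = 7, |A ∩ B| = 6; needs |A ∖ B| = 1 — true.
(c) transfer: |A| = 6, |A ∩ B| = 3; needs |A ∩ B| < 4 — true.
(d) refund: |A| = 6, |A ∩ B| = 5; needs |A ∩ B| < 5 — false.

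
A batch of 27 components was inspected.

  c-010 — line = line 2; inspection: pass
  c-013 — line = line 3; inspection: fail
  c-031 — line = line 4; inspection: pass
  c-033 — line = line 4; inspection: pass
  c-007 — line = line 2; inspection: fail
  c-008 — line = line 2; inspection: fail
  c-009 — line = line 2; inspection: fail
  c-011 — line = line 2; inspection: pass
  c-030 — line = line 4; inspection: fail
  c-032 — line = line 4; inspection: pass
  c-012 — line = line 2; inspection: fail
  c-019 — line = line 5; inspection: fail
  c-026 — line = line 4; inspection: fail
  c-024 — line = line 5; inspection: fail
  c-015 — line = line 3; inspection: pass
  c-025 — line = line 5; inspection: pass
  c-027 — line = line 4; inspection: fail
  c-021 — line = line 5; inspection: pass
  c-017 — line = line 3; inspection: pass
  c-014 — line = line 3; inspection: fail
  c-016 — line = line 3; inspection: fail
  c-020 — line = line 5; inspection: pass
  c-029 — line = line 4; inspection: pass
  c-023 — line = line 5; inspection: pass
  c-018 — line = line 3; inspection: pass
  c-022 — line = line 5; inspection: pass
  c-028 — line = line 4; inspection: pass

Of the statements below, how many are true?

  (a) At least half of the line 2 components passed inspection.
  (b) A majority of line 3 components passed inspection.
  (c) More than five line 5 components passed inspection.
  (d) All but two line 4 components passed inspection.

0

(a) line 2: |A| = 6, |A ∩ B| = 2; needs |A ∩ B| ≥ |A ∖ B| — false.
(b) line 3: |A| = 6, |A ∩ B| = 3; needs |A ∩ B| > |A ∖ B| — false.
(c) line 5: |A| = 7, |A ∩ B| = 5; needs |A ∩ B| > 5 — false.
(d) line 4: |A| = 8, |A ∩ B| = 5; needs |A ∖ B| = 2 — false.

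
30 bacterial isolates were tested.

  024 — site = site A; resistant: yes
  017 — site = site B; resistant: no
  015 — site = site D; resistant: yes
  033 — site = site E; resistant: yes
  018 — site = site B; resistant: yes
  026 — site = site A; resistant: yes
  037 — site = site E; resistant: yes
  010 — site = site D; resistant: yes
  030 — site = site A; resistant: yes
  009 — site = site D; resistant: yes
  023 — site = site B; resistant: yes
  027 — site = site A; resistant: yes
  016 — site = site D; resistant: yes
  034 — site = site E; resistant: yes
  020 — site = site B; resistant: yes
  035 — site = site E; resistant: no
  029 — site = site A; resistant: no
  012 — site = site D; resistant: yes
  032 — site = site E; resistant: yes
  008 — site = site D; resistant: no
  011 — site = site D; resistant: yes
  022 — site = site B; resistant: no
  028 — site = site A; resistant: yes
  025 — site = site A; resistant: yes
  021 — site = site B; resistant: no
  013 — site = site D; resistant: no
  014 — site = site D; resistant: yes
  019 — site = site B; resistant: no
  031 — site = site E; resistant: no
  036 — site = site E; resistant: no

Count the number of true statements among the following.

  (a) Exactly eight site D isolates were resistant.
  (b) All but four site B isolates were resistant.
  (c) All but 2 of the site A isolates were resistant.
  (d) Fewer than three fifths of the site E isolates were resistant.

2

(a) site D: |A| = 9, |A ∩ B| = 7; needs |A ∩ B| = 8 — false.
(b) site B: |A| = 7, |A ∩ B| = 3; needs |A ∖ B| = 4 — true.
(c) site A: |A| = 7, |A ∩ B| = 6; needs |A ∖ B| = 2 — false.
(d) site E: |A| = 7, |A ∩ B| = 4; needs |A ∩ B| / |A| < 3/5 — true.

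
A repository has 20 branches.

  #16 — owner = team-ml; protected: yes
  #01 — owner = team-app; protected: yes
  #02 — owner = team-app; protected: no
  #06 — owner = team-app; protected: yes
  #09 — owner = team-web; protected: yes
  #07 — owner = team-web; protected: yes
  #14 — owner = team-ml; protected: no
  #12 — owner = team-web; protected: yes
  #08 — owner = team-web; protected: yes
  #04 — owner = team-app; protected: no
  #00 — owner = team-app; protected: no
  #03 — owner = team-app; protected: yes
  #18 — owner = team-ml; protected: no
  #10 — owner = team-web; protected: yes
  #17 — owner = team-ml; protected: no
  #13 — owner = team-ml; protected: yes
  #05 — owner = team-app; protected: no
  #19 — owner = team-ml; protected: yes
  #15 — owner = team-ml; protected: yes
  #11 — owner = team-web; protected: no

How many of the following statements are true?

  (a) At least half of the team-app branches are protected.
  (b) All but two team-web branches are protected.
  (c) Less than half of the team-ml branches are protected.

(a) team-app: |A| = 7, |A ∩ B| = 3; needs |A ∩ B| ≥ |A ∖ B| — false.
(b) team-web: |A| = 6, |A ∩ B| = 5; needs |A ∖ B| = 2 — false.
(c) team-ml: |A| = 7, |A ∩ B| = 4; needs |A ∩ B| < |A ∖ B| — false.

0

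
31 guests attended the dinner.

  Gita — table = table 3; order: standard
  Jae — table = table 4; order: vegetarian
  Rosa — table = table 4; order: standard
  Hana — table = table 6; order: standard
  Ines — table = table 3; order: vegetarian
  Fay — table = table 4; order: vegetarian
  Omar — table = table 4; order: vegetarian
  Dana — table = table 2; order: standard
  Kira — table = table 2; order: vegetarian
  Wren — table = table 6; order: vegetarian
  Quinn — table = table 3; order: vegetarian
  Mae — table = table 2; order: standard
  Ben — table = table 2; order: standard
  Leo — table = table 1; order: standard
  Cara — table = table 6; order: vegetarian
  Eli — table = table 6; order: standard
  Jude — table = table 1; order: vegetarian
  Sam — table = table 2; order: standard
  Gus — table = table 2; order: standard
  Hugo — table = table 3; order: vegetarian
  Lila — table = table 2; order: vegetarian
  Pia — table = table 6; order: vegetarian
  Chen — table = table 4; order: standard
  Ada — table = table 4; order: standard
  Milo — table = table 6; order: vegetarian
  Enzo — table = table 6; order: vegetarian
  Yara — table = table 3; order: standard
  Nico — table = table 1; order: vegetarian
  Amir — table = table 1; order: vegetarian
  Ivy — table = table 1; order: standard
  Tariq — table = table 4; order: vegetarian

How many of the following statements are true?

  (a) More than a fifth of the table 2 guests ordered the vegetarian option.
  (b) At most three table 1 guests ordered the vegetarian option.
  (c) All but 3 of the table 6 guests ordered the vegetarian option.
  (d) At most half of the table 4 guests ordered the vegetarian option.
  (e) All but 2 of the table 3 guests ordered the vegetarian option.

(a) table 2: |A| = 7, |A ∩ B| = 2; needs |A ∩ B| / |A| > 1/5 — true.
(b) table 1: |A| = 5, |A ∩ B| = 3; needs |A ∩ B| ≤ 3 — true.
(c) table 6: |A| = 7, |A ∩ B| = 5; needs |A ∖ B| = 3 — false.
(d) table 4: |A| = 7, |A ∩ B| = 4; needs |A ∩ B| ≤ |A ∖ B| — false.
(e) table 3: |A| = 5, |A ∩ B| = 3; needs |A ∖ B| = 2 — true.

3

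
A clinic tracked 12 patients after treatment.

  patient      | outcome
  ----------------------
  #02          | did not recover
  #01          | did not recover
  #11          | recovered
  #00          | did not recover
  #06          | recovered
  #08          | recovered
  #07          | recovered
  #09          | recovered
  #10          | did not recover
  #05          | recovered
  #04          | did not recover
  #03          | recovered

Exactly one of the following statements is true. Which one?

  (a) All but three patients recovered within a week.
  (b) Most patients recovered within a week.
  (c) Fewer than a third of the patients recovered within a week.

|A| = 12, |A ∩ B| = 7, |A ∖ B| = 5.
(a) requires |A ∖ B| = 3: false.
(b) requires |A ∩ B| > |A ∖ B|: true.
(c) requires |A ∩ B| / |A| < 1/3: false.

(b)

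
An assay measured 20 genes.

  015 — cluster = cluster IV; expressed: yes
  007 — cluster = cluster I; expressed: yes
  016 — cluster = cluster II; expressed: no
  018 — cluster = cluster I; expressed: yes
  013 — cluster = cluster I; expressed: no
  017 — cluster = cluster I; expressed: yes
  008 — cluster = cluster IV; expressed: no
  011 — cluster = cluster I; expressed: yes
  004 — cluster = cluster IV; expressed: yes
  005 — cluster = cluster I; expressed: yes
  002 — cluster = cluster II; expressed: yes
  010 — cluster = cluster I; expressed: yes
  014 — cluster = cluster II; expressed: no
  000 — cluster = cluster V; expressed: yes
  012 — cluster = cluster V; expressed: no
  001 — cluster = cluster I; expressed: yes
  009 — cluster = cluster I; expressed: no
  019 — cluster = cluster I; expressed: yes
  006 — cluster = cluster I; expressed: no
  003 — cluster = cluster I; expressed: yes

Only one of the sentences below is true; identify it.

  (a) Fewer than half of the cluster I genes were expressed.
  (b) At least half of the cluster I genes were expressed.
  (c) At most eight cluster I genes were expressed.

|A| = 12, |A ∩ B| = 9, |A ∖ B| = 3.
(a) requires |A ∩ B| < |A ∖ B|: false.
(b) requires |A ∩ B| ≥ |A ∖ B|: true.
(c) requires |A ∩ B| ≤ 8: false.

(b)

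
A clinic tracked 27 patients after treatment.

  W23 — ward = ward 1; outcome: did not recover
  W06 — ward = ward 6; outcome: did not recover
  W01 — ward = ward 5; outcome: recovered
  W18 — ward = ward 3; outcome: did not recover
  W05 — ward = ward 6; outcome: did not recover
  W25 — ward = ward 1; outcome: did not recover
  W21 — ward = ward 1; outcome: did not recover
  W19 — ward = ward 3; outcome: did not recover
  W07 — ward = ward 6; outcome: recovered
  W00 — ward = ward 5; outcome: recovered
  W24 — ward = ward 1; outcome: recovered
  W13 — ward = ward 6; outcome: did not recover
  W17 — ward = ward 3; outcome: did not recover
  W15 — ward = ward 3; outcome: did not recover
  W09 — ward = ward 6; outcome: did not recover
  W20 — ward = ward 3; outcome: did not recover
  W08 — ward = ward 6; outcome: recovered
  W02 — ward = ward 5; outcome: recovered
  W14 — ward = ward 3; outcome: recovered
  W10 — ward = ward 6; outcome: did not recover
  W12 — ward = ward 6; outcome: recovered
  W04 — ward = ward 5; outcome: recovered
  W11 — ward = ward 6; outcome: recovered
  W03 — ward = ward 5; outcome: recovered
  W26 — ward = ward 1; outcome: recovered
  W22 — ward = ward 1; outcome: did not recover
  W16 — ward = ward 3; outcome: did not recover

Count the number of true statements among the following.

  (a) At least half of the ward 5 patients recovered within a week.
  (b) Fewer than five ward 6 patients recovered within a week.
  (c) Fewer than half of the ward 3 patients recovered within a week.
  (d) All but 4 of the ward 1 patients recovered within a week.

(a) ward 5: |A| = 5, |A ∩ B| = 5; needs |A ∩ B| ≥ |A ∖ B| — true.
(b) ward 6: |A| = 9, |A ∩ B| = 4; needs |A ∩ B| < 5 — true.
(c) ward 3: |A| = 7, |A ∩ B| = 1; needs |A ∩ B| < |A ∖ B| — true.
(d) ward 1: |A| = 6, |A ∩ B| = 2; needs |A ∖ B| = 4 — true.

4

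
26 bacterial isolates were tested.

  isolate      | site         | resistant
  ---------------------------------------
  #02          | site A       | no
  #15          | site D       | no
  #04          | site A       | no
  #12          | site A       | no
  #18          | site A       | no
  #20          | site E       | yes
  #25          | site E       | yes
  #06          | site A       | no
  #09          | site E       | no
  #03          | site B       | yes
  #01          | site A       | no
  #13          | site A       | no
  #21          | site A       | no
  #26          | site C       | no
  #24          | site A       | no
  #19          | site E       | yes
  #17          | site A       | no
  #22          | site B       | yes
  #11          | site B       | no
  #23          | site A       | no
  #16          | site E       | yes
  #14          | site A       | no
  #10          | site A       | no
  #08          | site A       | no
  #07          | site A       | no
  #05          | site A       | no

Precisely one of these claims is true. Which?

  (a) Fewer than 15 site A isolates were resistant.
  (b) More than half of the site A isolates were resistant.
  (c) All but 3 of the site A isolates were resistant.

|A| = 16, |A ∩ B| = 0, |A ∖ B| = 16.
(a) requires |A ∩ B| < 15: true.
(b) requires |A ∩ B| > |A ∖ B|: false.
(c) requires |A ∖ B| = 3: false.

(a)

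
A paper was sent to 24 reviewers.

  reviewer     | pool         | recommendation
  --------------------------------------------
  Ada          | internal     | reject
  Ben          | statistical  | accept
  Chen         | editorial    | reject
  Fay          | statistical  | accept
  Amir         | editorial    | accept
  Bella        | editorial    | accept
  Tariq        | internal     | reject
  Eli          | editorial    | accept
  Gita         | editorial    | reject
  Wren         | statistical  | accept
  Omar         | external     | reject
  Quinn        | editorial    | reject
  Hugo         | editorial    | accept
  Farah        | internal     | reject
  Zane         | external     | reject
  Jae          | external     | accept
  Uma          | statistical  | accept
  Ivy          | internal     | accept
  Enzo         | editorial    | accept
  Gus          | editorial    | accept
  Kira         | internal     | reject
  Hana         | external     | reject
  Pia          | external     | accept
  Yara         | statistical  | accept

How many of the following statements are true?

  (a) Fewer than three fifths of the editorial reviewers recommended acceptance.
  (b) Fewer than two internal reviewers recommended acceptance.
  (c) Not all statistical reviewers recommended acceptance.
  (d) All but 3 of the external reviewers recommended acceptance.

(a) editorial: |A| = 9, |A ∩ B| = 6; needs |A ∩ B| / |A| < 3/5 — false.
(b) internal: |A| = 5, |A ∩ B| = 1; needs |A ∩ B| < 2 — true.
(c) statistical: |A| = 5, |A ∩ B| = 5; needs A ⊄ B (|A ∖ B| ≥ 1) — false.
(d) external: |A| = 5, |A ∩ B| = 2; needs |A ∖ B| = 3 — true.

2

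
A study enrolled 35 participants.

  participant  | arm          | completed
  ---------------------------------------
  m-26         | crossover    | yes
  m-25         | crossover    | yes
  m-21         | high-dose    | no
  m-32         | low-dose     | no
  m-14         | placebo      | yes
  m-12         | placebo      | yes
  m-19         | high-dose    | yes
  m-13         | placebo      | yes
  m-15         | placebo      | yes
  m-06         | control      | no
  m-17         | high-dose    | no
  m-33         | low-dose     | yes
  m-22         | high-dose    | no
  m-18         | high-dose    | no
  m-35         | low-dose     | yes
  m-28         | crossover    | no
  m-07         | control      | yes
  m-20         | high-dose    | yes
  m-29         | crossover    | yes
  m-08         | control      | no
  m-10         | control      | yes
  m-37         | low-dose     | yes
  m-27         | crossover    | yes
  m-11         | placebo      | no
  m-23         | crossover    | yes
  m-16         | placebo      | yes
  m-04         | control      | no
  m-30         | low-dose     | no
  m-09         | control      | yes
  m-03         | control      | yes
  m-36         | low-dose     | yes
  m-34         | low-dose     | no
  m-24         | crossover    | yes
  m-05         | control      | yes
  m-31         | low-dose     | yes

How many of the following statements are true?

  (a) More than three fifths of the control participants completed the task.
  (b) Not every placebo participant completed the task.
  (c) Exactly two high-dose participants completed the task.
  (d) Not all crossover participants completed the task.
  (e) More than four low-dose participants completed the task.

5

(a) control: |A| = 8, |A ∩ B| = 5; needs |A ∩ B| / |A| > 3/5 — true.
(b) placebo: |A| = 6, |A ∩ B| = 5; needs A ⊄ B (|A ∖ B| ≥ 1) — true.
(c) high-dose: |A| = 6, |A ∩ B| = 2; needs |A ∩ B| = 2 — true.
(d) crossover: |A| = 7, |A ∩ B| = 6; needs A ⊄ B (|A ∖ B| ≥ 1) — true.
(e) low-dose: |A| = 8, |A ∩ B| = 5; needs |A ∩ B| > 4 — true.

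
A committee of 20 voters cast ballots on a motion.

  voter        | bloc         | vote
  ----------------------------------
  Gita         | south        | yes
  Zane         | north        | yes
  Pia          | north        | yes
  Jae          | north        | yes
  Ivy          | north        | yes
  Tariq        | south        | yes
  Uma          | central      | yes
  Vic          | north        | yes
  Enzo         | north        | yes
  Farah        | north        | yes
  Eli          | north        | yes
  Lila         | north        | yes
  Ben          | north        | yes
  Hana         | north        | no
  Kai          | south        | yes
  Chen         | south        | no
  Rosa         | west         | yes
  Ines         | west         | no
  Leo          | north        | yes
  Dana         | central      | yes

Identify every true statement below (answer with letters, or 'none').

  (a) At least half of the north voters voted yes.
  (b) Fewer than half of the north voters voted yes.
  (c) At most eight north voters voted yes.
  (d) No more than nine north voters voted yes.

|A| = 12, |A ∩ B| = 11, |A ∖ B| = 1.
(a) |A ∩ B| ≥ |A ∖ B|: holds.
(b) |A ∩ B| < |A ∖ B|: fails.
(c) |A ∩ B| ≤ 8: fails.
(d) |A ∩ B| ≤ 9: fails.

(a)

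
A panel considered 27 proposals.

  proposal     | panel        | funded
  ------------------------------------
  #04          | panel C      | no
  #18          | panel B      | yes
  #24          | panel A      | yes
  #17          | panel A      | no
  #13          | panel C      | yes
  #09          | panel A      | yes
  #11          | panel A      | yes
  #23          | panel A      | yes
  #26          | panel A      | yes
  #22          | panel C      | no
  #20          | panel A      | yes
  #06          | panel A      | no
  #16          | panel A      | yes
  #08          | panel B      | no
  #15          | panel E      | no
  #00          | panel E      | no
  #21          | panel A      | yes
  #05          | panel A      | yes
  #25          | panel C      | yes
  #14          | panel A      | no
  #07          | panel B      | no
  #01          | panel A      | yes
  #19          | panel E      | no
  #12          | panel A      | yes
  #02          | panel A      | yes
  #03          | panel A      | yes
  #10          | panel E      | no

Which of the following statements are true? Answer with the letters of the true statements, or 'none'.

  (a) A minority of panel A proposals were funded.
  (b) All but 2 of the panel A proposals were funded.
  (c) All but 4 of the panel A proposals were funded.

none

|A| = 16, |A ∩ B| = 13, |A ∖ B| = 3.
(a) |A ∩ B| < |A ∖ B|: fails.
(b) |A ∖ B| = 2: fails.
(c) |A ∖ B| = 4: fails.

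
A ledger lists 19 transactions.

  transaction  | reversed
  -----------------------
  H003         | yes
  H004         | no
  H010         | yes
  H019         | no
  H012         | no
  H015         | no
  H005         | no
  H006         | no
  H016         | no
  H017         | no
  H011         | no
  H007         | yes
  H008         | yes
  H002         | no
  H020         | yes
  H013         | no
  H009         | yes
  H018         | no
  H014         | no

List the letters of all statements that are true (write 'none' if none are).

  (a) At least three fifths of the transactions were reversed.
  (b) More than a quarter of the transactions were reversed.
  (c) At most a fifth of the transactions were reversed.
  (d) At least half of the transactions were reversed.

|A| = 19, |A ∩ B| = 6, |A ∖ B| = 13.
(a) |A ∩ B| / |A| ≥ 3/5: fails.
(b) |A ∩ B| / |A| > 1/4: holds.
(c) |A ∩ B| / |A| ≤ 1/5: fails.
(d) |A ∩ B| ≥ |A ∖ B|: fails.

(b)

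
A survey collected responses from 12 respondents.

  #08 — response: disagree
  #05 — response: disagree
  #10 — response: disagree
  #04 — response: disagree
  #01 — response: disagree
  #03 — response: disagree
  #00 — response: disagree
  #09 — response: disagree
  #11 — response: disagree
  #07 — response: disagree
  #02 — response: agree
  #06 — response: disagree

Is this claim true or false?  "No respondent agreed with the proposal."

'No respondent agreed with the proposal' holds iff A ∩ B = ∅ (|A ∩ B| = 0).
A (the restrictor) = {#08, #05, #10, #04, #01, #03, #00, #09, #11, #07, #02, #06}, |A| = 12.
A ∩ B = {#02}, so |A ∩ B| = 1.
So the statement is false.

False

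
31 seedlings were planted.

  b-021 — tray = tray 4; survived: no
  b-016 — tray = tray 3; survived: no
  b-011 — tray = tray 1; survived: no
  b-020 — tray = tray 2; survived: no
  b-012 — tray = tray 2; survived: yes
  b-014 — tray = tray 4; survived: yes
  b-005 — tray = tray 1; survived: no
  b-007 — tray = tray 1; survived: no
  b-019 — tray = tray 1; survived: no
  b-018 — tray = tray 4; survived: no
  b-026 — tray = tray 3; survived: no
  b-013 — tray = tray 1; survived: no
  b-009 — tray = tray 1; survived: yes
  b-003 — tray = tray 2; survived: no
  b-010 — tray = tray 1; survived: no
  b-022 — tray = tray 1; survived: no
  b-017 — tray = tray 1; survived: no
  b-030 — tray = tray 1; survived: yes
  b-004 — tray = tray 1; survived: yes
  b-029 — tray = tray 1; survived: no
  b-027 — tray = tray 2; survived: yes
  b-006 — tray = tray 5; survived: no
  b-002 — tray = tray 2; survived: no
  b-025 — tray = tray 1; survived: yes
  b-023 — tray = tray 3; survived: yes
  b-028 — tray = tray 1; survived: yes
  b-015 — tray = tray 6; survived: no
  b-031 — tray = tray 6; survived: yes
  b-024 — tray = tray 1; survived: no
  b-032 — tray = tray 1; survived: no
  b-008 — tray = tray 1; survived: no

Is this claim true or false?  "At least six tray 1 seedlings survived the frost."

False

Truth condition: |A ∩ B| ≥ 6.
|A| = 17, |A ∩ B| = 5, |A ∖ B| = 12.
|A ∩ B| = 5, so the statement is false.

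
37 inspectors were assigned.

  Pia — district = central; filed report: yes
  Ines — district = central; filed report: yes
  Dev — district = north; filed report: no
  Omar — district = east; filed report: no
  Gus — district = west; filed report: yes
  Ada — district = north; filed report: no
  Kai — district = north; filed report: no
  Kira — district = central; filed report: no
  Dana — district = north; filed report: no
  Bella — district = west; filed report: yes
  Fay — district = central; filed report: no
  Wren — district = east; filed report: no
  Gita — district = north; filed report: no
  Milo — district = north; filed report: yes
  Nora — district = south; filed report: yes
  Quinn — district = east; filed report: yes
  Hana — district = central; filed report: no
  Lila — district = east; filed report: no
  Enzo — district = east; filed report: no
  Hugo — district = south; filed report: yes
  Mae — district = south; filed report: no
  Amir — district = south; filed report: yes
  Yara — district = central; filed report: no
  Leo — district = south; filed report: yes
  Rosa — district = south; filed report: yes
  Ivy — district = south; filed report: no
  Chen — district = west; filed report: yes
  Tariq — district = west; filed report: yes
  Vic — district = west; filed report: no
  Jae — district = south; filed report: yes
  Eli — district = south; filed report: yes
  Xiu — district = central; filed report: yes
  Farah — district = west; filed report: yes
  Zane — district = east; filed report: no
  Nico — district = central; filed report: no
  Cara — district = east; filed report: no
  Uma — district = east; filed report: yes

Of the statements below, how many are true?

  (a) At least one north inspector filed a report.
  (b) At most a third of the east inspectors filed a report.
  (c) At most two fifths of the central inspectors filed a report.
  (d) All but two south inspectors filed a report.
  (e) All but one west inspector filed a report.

(a) north: |A| = 6, |A ∩ B| = 1; needs A ∩ B ≠ ∅ (|A ∩ B| ≥ 1) — true.
(b) east: |A| = 8, |A ∩ B| = 2; needs |A ∩ B| / |A| ≤ 1/3 — true.
(c) central: |A| = 8, |A ∩ B| = 3; needs |A ∩ B| / |A| ≤ 2/5 — true.
(d) south: |A| = 9, |A ∩ B| = 7; needs |A ∖ B| = 2 — true.
(e) west: |A| = 6, |A ∩ B| = 5; needs |A ∖ B| = 1 — true.

5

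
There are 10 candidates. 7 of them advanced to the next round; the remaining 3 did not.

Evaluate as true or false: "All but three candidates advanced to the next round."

'All but three candidates advanced to the next round' holds iff |A ∖ B| = 3.
|A| = 10, |A ∩ B| = 7, |A ∖ B| = 3.
|A ∖ B| = 3, so the statement is true.

True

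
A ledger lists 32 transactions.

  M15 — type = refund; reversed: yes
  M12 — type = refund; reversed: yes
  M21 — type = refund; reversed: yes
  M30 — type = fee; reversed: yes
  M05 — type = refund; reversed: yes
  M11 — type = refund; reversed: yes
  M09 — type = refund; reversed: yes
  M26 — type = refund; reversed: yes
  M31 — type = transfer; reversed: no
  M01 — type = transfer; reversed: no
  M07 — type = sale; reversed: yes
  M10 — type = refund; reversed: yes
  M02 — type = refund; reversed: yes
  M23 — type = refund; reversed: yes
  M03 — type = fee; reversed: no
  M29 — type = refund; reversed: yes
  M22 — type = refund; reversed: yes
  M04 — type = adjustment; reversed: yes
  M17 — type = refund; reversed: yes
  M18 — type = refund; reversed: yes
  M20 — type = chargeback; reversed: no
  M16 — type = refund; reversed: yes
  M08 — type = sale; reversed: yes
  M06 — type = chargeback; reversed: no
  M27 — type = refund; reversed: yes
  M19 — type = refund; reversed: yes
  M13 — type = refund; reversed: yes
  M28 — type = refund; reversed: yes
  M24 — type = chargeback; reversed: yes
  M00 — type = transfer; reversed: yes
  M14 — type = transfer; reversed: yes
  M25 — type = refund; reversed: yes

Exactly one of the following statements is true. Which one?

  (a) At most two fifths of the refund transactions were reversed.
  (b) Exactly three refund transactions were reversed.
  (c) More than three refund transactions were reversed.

(c)

|A| = 20, |A ∩ B| = 20, |A ∖ B| = 0.
(a) requires |A ∩ B| / |A| ≤ 2/5: false.
(b) requires |A ∩ B| = 3: false.
(c) requires |A ∩ B| > 3: true.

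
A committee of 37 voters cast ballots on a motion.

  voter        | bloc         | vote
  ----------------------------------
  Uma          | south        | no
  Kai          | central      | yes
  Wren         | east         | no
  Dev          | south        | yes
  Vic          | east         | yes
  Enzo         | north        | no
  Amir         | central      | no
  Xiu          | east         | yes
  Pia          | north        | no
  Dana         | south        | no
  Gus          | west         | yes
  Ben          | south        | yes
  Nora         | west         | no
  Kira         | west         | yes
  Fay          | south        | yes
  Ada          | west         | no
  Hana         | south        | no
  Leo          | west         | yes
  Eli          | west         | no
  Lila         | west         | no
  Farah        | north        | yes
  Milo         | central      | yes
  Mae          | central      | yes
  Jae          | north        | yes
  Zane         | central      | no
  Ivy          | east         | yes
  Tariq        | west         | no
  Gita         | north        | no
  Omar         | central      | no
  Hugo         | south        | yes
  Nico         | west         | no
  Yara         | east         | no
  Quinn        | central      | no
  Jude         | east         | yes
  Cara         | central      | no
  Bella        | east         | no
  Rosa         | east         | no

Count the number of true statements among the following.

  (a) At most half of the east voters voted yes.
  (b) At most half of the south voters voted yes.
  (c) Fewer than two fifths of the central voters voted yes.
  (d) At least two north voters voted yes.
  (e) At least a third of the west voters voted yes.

(a) east: |A| = 8, |A ∩ B| = 4; needs |A ∩ B| ≤ |A ∖ B| — true.
(b) south: |A| = 7, |A ∩ B| = 4; needs |A ∩ B| ≤ |A ∖ B| — false.
(c) central: |A| = 8, |A ∩ B| = 3; needs |A ∩ B| / |A| < 2/5 — true.
(d) north: |A| = 5, |A ∩ B| = 2; needs |A ∩ B| ≥ 2 — true.
(e) west: |A| = 9, |A ∩ B| = 3; needs |A ∩ B| / |A| ≥ 1/3 — true.

4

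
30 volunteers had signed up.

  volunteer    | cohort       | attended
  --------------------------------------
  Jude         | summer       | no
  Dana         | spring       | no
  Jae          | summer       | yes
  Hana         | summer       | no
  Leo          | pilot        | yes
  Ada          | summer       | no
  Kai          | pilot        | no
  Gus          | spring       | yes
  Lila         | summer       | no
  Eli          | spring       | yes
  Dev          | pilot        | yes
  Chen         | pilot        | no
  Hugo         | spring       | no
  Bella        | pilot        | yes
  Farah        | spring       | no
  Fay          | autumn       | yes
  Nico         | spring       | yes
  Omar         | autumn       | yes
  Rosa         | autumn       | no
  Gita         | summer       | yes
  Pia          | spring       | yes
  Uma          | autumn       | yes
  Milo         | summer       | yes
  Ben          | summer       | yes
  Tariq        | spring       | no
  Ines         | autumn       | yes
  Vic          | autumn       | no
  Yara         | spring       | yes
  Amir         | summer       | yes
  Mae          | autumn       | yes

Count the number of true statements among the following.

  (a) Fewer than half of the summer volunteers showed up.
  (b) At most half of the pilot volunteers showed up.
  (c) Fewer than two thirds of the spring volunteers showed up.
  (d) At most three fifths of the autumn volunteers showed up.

1

(a) summer: |A| = 9, |A ∩ B| = 5; needs |A ∩ B| < |A ∖ B| — false.
(b) pilot: |A| = 5, |A ∩ B| = 3; needs |A ∩ B| ≤ |A ∖ B| — false.
(c) spring: |A| = 9, |A ∩ B| = 5; needs |A ∩ B| / |A| < 2/3 — true.
(d) autumn: |A| = 7, |A ∩ B| = 5; needs |A ∩ B| / |A| ≤ 3/5 — false.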